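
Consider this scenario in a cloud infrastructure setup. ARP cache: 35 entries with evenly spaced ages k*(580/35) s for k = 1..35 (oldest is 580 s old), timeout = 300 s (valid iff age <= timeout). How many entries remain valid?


Ages are k * 580/35 s for k = 1..35 (spacing = 16.5714 s).
Entry k is valid iff k * 580/35 <= 300 iff k <= 35 * 300 / 580 = 18.1034
n_valid = floor(18.1034) = 18
(n_stale = 35 - 18 = 17)

18


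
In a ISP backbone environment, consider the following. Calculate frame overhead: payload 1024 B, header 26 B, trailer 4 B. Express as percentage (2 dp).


Given: payload = 1024 B, header = 26 B, trailer = 4 B
Overhead bytes = header + trailer = 26 + 4 = 30
Total frame = payload + overhead = 1024 + 30 = 1054
Overhead % = 30 / 1054 * 100 = 2.8463% -> 2.85% (2 dp)

2.85


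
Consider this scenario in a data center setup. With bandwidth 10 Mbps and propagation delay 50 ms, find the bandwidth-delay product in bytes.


Given: bandwidth = 10 Mbps, delay = 50 ms
BDP in bits = 10 * 10^6 * 50 / 1000
BDP in bits = 500000
BDP in bytes = 500000 / 8 = 62500

62500


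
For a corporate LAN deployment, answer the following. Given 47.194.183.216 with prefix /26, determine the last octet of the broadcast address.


Given: IP = 47.194.183.216, prefix = /26
Host bits = 32 - 26 = 6
Network last octet = 216 AND mask = 192
Host part size = 2^6 - 1 = 63
Broadcast last octet = 192 OR 63 = 255

255


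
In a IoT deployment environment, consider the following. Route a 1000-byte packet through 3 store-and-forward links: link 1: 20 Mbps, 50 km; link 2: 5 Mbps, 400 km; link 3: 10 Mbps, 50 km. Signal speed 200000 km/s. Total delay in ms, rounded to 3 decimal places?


Packet = 1000 bytes = 8000 bits. Store-and-forward: sum (t_trans + t_prop) per link.
Link 1: t_trans = 8000/(20*10^6) s = 0.4000 ms; t_prop = 50/200000 s = 0.2500 ms; subtotal = 0.6500 ms
Link 2: t_trans = 8000/(5*10^6) s = 1.6000 ms; t_prop = 400/200000 s = 2.0000 ms; subtotal = 3.6000 ms
Link 3: t_trans = 8000/(10*10^6) s = 0.8000 ms; t_prop = 50/200000 s = 0.2500 ms; subtotal = 1.0500 ms
End-to-end = 0.6500 + 3.6000 + 1.0500 = 5.3000 ms -> 5.300 ms (3 dp)

5.300


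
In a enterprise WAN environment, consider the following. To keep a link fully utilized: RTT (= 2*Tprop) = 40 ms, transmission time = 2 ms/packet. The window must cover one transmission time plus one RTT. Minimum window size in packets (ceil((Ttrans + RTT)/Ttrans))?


Given: Ttrans = 2 ms, RTT = 40 ms (= 2 * Tprop, Tprop = 20 ms)
Time until first ACK returns = Ttrans + RTT = 2 + 40 = 42 ms
Need W * Ttrans >= Ttrans + RTT  ->  W >= (Ttrans + RTT) / Ttrans
(Ttrans + RTT) / Ttrans = 42 / 2 = 21
W_min = ceil(21) = 21

21


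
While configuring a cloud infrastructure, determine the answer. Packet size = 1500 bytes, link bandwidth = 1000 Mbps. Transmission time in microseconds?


Given: packet = 1500 bytes, bandwidth = 1000 Mbps
Packet in bits = 1500 * 8 = 12000 bits
Bandwidth = 1000 * 10^6 = 1000000000 bps
Time = 12000 / 1000000000 seconds
Time in us = 12000 * 10^6 / 1000000000 = 12

12


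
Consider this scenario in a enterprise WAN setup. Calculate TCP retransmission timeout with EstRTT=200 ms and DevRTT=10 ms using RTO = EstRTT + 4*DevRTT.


Given: EstRTT = 200 ms, DevRTT = 10 ms
Timeout = EstRTT + 4 * DevRTT
4 * DevRTT = 4 * 10 = 40
Timeout = 200 + 40 = 240 ms

240


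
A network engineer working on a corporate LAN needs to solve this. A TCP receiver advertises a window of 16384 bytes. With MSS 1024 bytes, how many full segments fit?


Given: RWND = 16384 bytes, MSS = 1024 bytes
Full segments = floor(RWND / MSS)
Full segments = floor(16384 / 1024)
Full segments = floor(16.0) = 16

16


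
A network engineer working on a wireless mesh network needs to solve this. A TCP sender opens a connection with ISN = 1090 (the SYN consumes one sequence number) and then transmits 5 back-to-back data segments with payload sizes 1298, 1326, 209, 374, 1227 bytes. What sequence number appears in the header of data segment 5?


The SYN occupies sequence number ISN = 1090, so the first data byte is ISN + 1 = 1091.
SEQ of data segment i = (ISN + 1) + sum of payload sizes of segments 1..i-1.
Segment 1: SEQ = 1091, payload = 1298 bytes
Segment 2: SEQ = 2389, payload = 1326 bytes
Segment 3: SEQ = 3715, payload = 209 bytes
Segment 4: SEQ = 3924, payload = 374 bytes
Segment 5: SEQ = 4298, payload = 1227 bytes
SEQ of segment 5 = 1091 + 1298 + 1326 + 209 + 374 = 4298

4298


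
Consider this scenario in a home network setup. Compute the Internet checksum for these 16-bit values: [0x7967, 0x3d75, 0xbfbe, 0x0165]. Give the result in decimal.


Given words: [0x7967, 0x3d75, 0xbfbe, 0x0165]
Step 1: Sum all words
Raw sum = 31079 + 15733 + 49086 + 357 = 96255
Step 2: Fold carry: (30719 + 1) = 30720
One's complement = ~30720 & 0xFFFF = 34815

34815


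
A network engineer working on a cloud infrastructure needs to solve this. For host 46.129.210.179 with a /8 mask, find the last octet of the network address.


Given: IP = 46.129.210.179, prefix = /8
Subnet mask = 255.0.0.0
Last octet of IP: 179
Last octet of mask: 0
Network last octet = 179 AND 0 = 0

0


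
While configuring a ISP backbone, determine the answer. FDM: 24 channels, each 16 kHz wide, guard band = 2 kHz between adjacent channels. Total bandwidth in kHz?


Given: 24 channels, 16 kHz each, guard = 2 kHz
Channel bandwidth = 24 * 16 = 384 kHz
Guard bands = 23 gaps * 2 kHz = 46 kHz
Total = 384 + 46 = 430 kHz

430


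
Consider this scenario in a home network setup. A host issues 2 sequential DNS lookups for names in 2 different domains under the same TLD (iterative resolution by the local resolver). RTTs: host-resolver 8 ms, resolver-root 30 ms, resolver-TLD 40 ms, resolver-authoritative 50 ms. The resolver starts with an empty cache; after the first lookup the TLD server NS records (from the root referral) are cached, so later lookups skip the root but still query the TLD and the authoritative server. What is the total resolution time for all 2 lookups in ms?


Lookup 1 (cold cache): local + root + TLD + auth = 8 + 30 + 40 + 50 = 128 ms
Lookups 2..2 (TLD NS cached -> skip root; new domain -> still ask TLD and auth): local + TLD + auth = 8 + 40 + 50 = 98 ms each
Remaining 1 lookups: 1 * 98 = 98 ms
Total = 128 + 98 = 226 ms

226


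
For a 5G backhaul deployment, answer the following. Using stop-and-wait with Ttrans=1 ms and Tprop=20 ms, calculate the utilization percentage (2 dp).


Given: Ttrans = 1 ms, Tprop = 20 ms
RTT = 2 * Tprop = 2 * 20 = 40 ms
U = Ttrans / (Ttrans + RTT)
U = 1 / (1 + 40)
U = 1 / 41 = 0.02439
U% = 2.44%

2.44


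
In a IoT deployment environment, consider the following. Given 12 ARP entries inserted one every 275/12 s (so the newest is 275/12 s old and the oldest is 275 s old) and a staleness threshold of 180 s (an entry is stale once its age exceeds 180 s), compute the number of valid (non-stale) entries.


Ages are k * 275/12 s for k = 1..12 (spacing = 22.9167 s).
Entry k is valid iff k * 275/12 <= 180 iff k <= 12 * 180 / 275 = 7.8545
n_valid = floor(7.8545) = 7
(n_stale = 12 - 7 = 5)

7


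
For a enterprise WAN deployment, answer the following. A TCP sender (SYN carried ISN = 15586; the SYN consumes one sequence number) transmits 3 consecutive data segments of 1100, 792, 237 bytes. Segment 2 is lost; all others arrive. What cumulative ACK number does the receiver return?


SYN uses sequence number 15586; first data byte = ISN + 1 = 15587.
Segment 1: SEQ = 15587, len = 1100 B, covers [15587, 16686]
Segment 2: SEQ = 16687, len = 792 B, covers [16687, 17478] [LOST]
Segment 3: SEQ = 17479, len = 237 B, covers [17479, 17715]
In-order data received: bytes [15587, 16686] (segments 1..1).
Segment 2 missing -> gap begins at byte 16687; later segments buffered out of order.
Cumulative ACK = next expected in-order byte = 15587 + 1100 = 16687

16687


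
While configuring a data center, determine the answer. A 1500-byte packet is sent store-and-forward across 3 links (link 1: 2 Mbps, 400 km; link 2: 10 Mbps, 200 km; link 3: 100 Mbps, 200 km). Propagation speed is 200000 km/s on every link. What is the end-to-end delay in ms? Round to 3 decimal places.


Packet = 1500 bytes = 12000 bits. Store-and-forward: sum (t_trans + t_prop) per link.
Link 1: t_trans = 12000/(2*10^6) s = 6.0000 ms; t_prop = 400/200000 s = 2.0000 ms; subtotal = 8.0000 ms
Link 2: t_trans = 12000/(10*10^6) s = 1.2000 ms; t_prop = 200/200000 s = 1.0000 ms; subtotal = 2.2000 ms
Link 3: t_trans = 12000/(100*10^6) s = 0.1200 ms; t_prop = 200/200000 s = 1.0000 ms; subtotal = 1.1200 ms
End-to-end = 8.0000 + 2.2000 + 1.1200 = 11.3200 ms -> 11.320 ms (3 dp)

11.320


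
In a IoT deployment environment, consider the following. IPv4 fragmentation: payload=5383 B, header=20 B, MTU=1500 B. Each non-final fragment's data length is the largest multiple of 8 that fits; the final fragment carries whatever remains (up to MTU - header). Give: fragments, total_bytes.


Max data per non-final fragment = floor((MTU - header)/8)*8 = floor((1500 - 20)/8)*8 = floor(1480/8)*8 = 1480 B
Final fragment needs no 8-byte alignment: it can carry up to MTU - header = 1480 B
Non-final fragments needed = ceil((payload - 1480) / 1480) = ceil(3903/1480) = ceil(2.6372) = 3
Number of fragments = 3 + 1 = 4
Fragment sizes (data): 3 * 1480 B + 943 B (last, 943 <= 1480 OK)
Total bytes sent = payload + n_frags * header = 5383 + 4*20 = 5383 + 80 = 5463 B

4, 5463


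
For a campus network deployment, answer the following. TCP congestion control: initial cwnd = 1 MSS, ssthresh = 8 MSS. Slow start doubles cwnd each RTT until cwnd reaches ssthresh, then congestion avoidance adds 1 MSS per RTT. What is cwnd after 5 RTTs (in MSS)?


RTT 0: cwnd = 1 MSS (initial)
RTT 1: cwnd = 2 MSS (slow start, doubled)
RTT 2: cwnd = 4 MSS (slow start, doubled)
RTT 3: cwnd = 8 MSS (slow start, doubled)
RTT 4: cwnd = 9 MSS (congestion avoidance, +1)
RTT 5: cwnd = 10 MSS (congestion avoidance, +1)

10


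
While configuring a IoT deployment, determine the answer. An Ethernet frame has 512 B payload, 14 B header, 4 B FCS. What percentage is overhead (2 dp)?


Given: payload = 512 B, header = 14 B, trailer = 4 B
Overhead bytes = header + trailer = 14 + 4 = 18
Total frame = payload + overhead = 512 + 18 = 530
Overhead % = 18 / 530 * 100 = 3.3962% -> 3.40% (2 dp)

3.40


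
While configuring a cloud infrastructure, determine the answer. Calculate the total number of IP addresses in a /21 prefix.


Given: CIDR prefix /21
Host bits = 32 - 21 = 11
Total addresses = 2^11 = 2048

2048


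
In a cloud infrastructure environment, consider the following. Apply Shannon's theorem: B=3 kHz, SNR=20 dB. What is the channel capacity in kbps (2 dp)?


Given: B = 3 kHz, SNR = 20 dB
SNR linear = 10^(20/10) = 100
1 + SNR = 101
log2(101) = 6.6582114828
C = 3 * 1000 * 6.6582114828 = 19974.6344 bps
C = 19.974634 kbps -> 19.97 kbps (2 dp)

19.97


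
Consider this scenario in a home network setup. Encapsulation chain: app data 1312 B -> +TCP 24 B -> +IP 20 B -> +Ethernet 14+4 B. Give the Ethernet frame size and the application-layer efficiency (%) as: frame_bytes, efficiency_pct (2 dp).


TCP segment = 1312 + 24 = 1336 B
IP packet = 1336 + 20 = 1356 B
Ethernet frame = 1356 + 14 + 4 = 1374 B
Efficiency = app / frame = 1312 / 1374 = 0.954876 = 95.4876% -> 95.49% (2 dp)

1374, 95.49


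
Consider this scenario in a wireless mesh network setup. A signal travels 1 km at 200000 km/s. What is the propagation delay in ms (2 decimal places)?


Given: distance = 1 km, speed = 200000 km/s
Delay = distance / speed = 1 / 200000 seconds
Delay in ms = 1 * 1000 / 200000
Delay = 0.0050 ms
Rounded to 2 dp = 0.01 ms

0.01


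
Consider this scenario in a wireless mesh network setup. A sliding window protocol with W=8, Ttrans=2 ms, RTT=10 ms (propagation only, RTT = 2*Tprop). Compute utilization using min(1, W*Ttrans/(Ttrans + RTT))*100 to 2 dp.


Given: W = 8, Ttrans = 2 ms, RTT = 10 ms (= 2 * Tprop, Tprop = 5 ms)
Cycle time = Ttrans + RTT = 2 + 10 = 12 ms (first packet sent until its ACK returns)
W * Ttrans = 8 * 2 = 16 ms of sending per cycle
W * Ttrans / (Ttrans + RTT) = 16 / 12 = 1.333333
U = min(1, 1.333333) = 1.000000
U% = 100.00%

100.00


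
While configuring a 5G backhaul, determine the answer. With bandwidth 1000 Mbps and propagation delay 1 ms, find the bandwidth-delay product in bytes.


Given: bandwidth = 1000 Mbps, delay = 1 ms
BDP in bits = 1000 * 10^6 * 1 / 1000
BDP in bits = 1000000
BDP in bytes = 1000000 / 8 = 125000

125000


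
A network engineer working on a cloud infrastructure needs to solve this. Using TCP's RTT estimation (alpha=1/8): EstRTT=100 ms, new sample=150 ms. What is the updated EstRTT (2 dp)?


Given: EstRTT = 100 ms, SampleRTT = 150 ms, alpha = 1/8
New EstRTT = (1 - alpha) * EstRTT + alpha * SampleRTT
(7/8) * 100 = 87.5
(1/8) * 150 = 18.75
New EstRTT = 87.5 + 18.75 = 106.25 ms -> 106.25 ms (2 dp)

106.25


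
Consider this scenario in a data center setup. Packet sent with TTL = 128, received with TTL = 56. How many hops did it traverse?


Given: initial TTL = 128, received TTL = 56
Hops = initial TTL - received TTL
Hops = 128 - 56 = 72

72


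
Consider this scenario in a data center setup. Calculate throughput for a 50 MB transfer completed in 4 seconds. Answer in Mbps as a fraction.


Given: file = 50 MB, time = 4 s
File in Mb = 50 * 8 = 400 Mb
Throughput = 400 / 4 Mbps
Throughput = 100 Mbps

100


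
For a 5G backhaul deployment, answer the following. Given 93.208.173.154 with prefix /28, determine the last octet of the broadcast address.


Given: IP = 93.208.173.154, prefix = /28
Host bits = 32 - 28 = 4
Network last octet = 154 AND mask = 144
Host part size = 2^4 - 1 = 15
Broadcast last octet = 144 OR 15 = 159

159


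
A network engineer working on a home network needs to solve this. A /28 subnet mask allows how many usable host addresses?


Given: subnet mask /28
Host bits = 32 - 28 = 4
Total addresses = 2^4 = 16
Usable hosts = 16 - 2 (network + broadcast) = 14

14


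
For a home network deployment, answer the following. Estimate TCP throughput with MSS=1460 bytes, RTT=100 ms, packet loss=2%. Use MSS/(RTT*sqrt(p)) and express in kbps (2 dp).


Given: MSS = 1460 bytes, RTT = 100 ms, loss = 2%
RTT in seconds = 100 / 1000 = 0.1
Loss rate = 2% = 0.02
sqrt(loss) = sqrt(0.02) = 0.141421356237
Throughput (bytes/s) = 1460 / (0.1 * 0.141421356237) = 103237.5901
Throughput (kbps) = 103237.5901 * 8 / 1000 = 825.900720 -> 825.90 kbps (2 dp)

825.90


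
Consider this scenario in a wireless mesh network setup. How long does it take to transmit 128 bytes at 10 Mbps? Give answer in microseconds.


Given: packet = 128 bytes, bandwidth = 10 Mbps
Packet in bits = 128 * 8 = 1024 bits
Bandwidth = 10 * 10^6 = 10000000 bps
Time = 1024 / 10000000 seconds
Time in us = 1024 * 10^6 / 10000000 = 102.4

102.4


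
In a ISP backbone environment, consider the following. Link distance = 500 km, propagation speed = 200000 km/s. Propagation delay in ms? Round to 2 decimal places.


Given: distance = 500 km, speed = 200000 km/s
Delay = distance / speed = 500 / 200000 seconds
Delay in ms = 500 * 1000 / 200000
Delay = 2.5000 ms
Rounded to 2 dp = 2.50 ms

2.50


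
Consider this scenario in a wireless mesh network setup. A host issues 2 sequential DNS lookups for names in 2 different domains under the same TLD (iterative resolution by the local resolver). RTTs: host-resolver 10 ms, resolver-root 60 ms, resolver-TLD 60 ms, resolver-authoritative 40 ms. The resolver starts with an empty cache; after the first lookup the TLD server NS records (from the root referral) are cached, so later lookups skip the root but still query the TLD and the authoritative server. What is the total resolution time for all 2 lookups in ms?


Lookup 1 (cold cache): local + root + TLD + auth = 10 + 60 + 60 + 40 = 170 ms
Lookups 2..2 (TLD NS cached -> skip root; new domain -> still ask TLD and auth): local + TLD + auth = 10 + 60 + 40 = 110 ms each
Remaining 1 lookups: 1 * 110 = 110 ms
Total = 170 + 110 = 280 ms

280


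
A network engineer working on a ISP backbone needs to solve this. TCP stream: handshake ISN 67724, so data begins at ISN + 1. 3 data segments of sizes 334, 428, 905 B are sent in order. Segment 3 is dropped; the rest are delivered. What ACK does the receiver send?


SYN uses sequence number 67724; first data byte = ISN + 1 = 67725.
Segment 1: SEQ = 67725, len = 334 B, covers [67725, 68058]
Segment 2: SEQ = 68059, len = 428 B, covers [68059, 68486]
Segment 3: SEQ = 68487, len = 905 B, covers [68487, 69391] [LOST]
In-order data received: bytes [67725, 68486] (segments 1..2).
Segment 3 missing -> gap begins at byte 68487.
Cumulative ACK = next expected in-order byte = 67725 + 334 + 428 = 68487

68487


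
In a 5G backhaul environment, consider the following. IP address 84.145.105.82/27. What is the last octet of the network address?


Given: IP = 84.145.105.82, prefix = /27
Subnet mask = 255.255.255.224
Last octet of IP: 82
Last octet of mask: 224
Network last octet = 82 AND 224 = 64

64


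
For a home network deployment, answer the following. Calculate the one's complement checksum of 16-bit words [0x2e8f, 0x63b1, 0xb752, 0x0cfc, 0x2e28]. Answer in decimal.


Given words: [0x2e8f, 0x63b1, 0xb752, 0x0cfc, 0x2e28]
Step 1: Sum all words
Raw sum = 11919 + 25521 + 46930 + 3324 + 11816 = 99510
Step 2: Fold carry: (33974 + 1) = 33975
One's complement = ~33975 & 0xFFFF = 31560

31560


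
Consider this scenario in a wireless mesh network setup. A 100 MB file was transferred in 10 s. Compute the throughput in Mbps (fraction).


Given: file = 100 MB, time = 10 s
File in Mb = 100 * 8 = 800 Mb
Throughput = 800 / 10 Mbps
Throughput = 80 Mbps

80


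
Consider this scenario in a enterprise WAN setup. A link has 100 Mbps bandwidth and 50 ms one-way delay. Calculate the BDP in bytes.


Given: bandwidth = 100 Mbps, delay = 50 ms
BDP in bits = 100 * 10^6 * 50 / 1000
BDP in bits = 5000000
BDP in bytes = 5000000 / 8 = 625000

625000


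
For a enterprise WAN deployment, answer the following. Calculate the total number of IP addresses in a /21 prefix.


Given: CIDR prefix /21
Host bits = 32 - 21 = 11
Total addresses = 2^11 = 2048

2048


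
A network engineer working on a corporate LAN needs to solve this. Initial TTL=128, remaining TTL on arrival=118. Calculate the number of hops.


Given: initial TTL = 128, received TTL = 118
Hops = initial TTL - received TTL
Hops = 128 - 118 = 10

10


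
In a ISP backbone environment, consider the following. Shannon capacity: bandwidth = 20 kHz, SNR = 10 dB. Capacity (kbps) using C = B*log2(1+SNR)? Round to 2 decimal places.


Given: B = 20 kHz, SNR = 10 dB
SNR linear = 10^(10/10) = 10
1 + SNR = 11
log2(11) = 3.4594316186
C = 20 * 1000 * 3.4594316186 = 69188.6324 bps
C = 69.188632 kbps -> 69.19 kbps (2 dp)

69.19


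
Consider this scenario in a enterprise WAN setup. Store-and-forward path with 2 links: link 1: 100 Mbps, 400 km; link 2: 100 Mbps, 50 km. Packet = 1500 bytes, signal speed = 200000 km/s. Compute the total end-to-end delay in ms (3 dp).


Packet = 1500 bytes = 12000 bits. Store-and-forward: sum (t_trans + t_prop) per link.
Link 1: t_trans = 12000/(100*10^6) s = 0.1200 ms; t_prop = 400/200000 s = 2.0000 ms; subtotal = 2.1200 ms
Link 2: t_trans = 12000/(100*10^6) s = 0.1200 ms; t_prop = 50/200000 s = 0.2500 ms; subtotal = 0.3700 ms
End-to-end = 2.1200 + 0.3700 = 2.4900 ms -> 2.490 ms (3 dp)

2.490


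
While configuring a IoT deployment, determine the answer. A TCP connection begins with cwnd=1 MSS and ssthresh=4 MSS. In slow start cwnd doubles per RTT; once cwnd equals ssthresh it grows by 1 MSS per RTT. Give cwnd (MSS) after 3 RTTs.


RTT 0: cwnd = 1 MSS (initial)
RTT 1: cwnd = 2 MSS (slow start, doubled)
RTT 2: cwnd = 4 MSS (slow start, doubled)
RTT 3: cwnd = 5 MSS (congestion avoidance, +1)

5


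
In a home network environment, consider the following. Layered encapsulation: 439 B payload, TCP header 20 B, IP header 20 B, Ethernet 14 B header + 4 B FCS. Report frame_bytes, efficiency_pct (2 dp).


TCP segment = 439 + 20 = 459 B
IP packet = 459 + 20 = 479 B
Ethernet frame = 479 + 14 + 4 = 497 B
Efficiency = app / frame = 439 / 497 = 0.883300 = 88.3300% -> 88.33% (2 dp)

497, 88.33


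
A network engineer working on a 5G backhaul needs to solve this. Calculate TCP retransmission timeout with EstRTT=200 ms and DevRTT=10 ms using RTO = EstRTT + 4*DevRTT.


Given: EstRTT = 200 ms, DevRTT = 10 ms
Timeout = EstRTT + 4 * DevRTT
4 * DevRTT = 4 * 10 = 40
Timeout = 200 + 40 = 240 ms

240


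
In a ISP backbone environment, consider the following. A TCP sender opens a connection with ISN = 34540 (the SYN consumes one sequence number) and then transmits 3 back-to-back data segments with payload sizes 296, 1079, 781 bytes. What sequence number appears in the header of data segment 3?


The SYN occupies sequence number ISN = 34540, so the first data byte is ISN + 1 = 34541.
SEQ of data segment i = (ISN + 1) + sum of payload sizes of segments 1..i-1.
Segment 1: SEQ = 34541, payload = 296 bytes
Segment 2: SEQ = 34837, payload = 1079 bytes
Segment 3: SEQ = 35916, payload = 781 bytes
SEQ of segment 3 = 34541 + 296 + 1079 = 35916

35916


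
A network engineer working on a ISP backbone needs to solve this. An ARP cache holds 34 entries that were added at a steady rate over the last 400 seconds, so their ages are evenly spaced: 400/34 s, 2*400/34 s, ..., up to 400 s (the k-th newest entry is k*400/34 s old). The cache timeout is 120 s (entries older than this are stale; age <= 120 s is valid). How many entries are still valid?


Ages are k * 400/34 s for k = 1..34 (spacing = 11.7647 s).
Entry k is valid iff k * 400/34 <= 120 iff k <= 34 * 120 / 400 = 10.2000
n_valid = floor(10.2000) = 10
(n_stale = 34 - 10 = 24)

10


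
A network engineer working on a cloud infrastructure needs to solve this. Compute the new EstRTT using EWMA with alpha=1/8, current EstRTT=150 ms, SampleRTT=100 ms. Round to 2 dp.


Given: EstRTT = 150 ms, SampleRTT = 100 ms, alpha = 1/8
New EstRTT = (1 - alpha) * EstRTT + alpha * SampleRTT
(7/8) * 150 = 131.25
(1/8) * 100 = 12.5
New EstRTT = 131.25 + 12.5 = 143.75 ms -> 143.75 ms (2 dp)

143.75


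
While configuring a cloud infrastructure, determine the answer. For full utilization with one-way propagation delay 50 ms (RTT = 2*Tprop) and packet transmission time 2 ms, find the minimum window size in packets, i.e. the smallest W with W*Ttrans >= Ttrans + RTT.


Given: Ttrans = 2 ms, RTT = 100 ms (= 2 * Tprop, Tprop = 50 ms)
Time until first ACK returns = Ttrans + RTT = 2 + 100 = 102 ms
Need W * Ttrans >= Ttrans + RTT  ->  W >= (Ttrans + RTT) / Ttrans
(Ttrans + RTT) / Ttrans = 102 / 2 = 51
W_min = ceil(51) = 51

51


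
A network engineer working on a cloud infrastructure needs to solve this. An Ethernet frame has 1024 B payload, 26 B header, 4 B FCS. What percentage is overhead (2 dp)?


Given: payload = 1024 B, header = 26 B, trailer = 4 B
Overhead bytes = header + trailer = 26 + 4 = 30
Total frame = payload + overhead = 1024 + 30 = 1054
Overhead % = 30 / 1054 * 100 = 2.8463% -> 2.85% (2 dp)

2.85


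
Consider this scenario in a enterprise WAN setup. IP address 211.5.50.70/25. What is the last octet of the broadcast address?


Given: IP = 211.5.50.70, prefix = /25
Host bits = 32 - 25 = 7
Network last octet = 70 AND mask = 0
Host part size = 2^7 - 1 = 127
Broadcast last octet = 0 OR 127 = 127

127


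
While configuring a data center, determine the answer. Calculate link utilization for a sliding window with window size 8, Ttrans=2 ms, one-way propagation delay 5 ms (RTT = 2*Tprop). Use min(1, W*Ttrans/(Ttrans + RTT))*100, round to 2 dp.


Given: W = 8, Ttrans = 2 ms, RTT = 10 ms (= 2 * Tprop, Tprop = 5 ms)
Cycle time = Ttrans + RTT = 2 + 10 = 12 ms (first packet sent until its ACK returns)
W * Ttrans = 8 * 2 = 16 ms of sending per cycle
W * Ttrans / (Ttrans + RTT) = 16 / 12 = 1.333333
U = min(1, 1.333333) = 1.000000
U% = 100.00%

100.00


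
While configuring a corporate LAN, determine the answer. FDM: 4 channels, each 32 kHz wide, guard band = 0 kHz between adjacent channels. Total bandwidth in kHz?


Given: 4 channels, 32 kHz each, guard = 0 kHz
Channel bandwidth = 4 * 32 = 128 kHz
Guard bands = 3 gaps * 0 kHz = 0 kHz
Total = 128 + 0 = 128 kHz

128


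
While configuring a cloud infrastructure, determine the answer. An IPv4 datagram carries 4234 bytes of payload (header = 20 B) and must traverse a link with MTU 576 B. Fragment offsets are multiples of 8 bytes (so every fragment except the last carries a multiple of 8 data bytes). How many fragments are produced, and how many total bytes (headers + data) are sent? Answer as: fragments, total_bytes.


Max data per non-final fragment = floor((MTU - header)/8)*8 = floor((576 - 20)/8)*8 = floor(556/8)*8 = 552 B
Final fragment needs no 8-byte alignment: it can carry up to MTU - header = 556 B
Non-final fragments needed = ceil((payload - 556) / 552) = ceil(3678/552) = ceil(6.6630) = 7
Number of fragments = 7 + 1 = 8
Fragment sizes (data): 7 * 552 B + 370 B (last, 370 <= 556 OK)
Total bytes sent = payload + n_frags * header = 4234 + 8*20 = 4234 + 160 = 4394 B

8, 4394


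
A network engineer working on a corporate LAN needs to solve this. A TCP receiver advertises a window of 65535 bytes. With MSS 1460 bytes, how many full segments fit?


Given: RWND = 65535 bytes, MSS = 1460 bytes
Full segments = floor(RWND / MSS)
Full segments = floor(65535 / 1460)
Full segments = floor(44.887) = 44

44


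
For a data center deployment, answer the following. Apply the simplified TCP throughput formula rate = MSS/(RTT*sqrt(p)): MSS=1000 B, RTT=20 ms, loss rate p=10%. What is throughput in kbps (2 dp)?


Given: MSS = 1000 bytes, RTT = 20 ms, loss = 10%
RTT in seconds = 20 / 1000 = 0.02
Loss rate = 10% = 0.1
sqrt(loss) = sqrt(0.1) = 0.316227766017
Throughput (bytes/s) = 1000 / (0.02 * 0.316227766017) = 158113.8830
Throughput (kbps) = 158113.8830 * 8 / 1000 = 1264.911064 -> 1264.91 kbps (2 dp)

1264.91


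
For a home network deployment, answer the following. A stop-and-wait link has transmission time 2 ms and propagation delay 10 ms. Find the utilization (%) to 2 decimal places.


Given: Ttrans = 2 ms, Tprop = 10 ms
RTT = 2 * Tprop = 2 * 10 = 20 ms
U = Ttrans / (Ttrans + RTT)
U = 2 / (2 + 20)
U = 2 / 22 = 0.090909
U% = 9.09%

9.09


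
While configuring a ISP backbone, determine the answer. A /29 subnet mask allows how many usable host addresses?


Given: subnet mask /29
Host bits = 32 - 29 = 3
Total addresses = 2^3 = 8
Usable hosts = 8 - 2 (network + broadcast) = 6

6


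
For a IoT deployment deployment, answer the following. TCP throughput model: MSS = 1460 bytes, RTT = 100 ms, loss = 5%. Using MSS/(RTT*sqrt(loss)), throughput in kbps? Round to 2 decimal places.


Given: MSS = 1460 bytes, RTT = 100 ms, loss = 5%
RTT in seconds = 100 / 1000 = 0.1
Loss rate = 5% = 0.05
sqrt(loss) = sqrt(0.05) = 0.223606797750
Throughput (bytes/s) = 1460 / (0.1 * 0.223606797750) = 65293.1849
Throughput (kbps) = 65293.1849 * 8 / 1000 = 522.345480 -> 522.35 kbps (2 dp)

522.35


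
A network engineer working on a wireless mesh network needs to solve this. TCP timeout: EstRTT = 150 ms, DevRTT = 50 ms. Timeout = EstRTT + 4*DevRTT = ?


Given: EstRTT = 150 ms, DevRTT = 50 ms
Timeout = EstRTT + 4 * DevRTT
4 * DevRTT = 4 * 50 = 200
Timeout = 150 + 200 = 350 ms

350


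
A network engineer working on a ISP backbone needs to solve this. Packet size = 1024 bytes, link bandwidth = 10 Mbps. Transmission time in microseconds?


Given: packet = 1024 bytes, bandwidth = 10 Mbps
Packet in bits = 1024 * 8 = 8192 bits
Bandwidth = 10 * 10^6 = 10000000 bps
Time = 8192 / 10000000 seconds
Time in us = 8192 * 10^6 / 10000000 = 819.2

819.2


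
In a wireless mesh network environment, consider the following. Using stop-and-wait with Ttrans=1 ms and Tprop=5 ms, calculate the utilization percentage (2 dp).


Given: Ttrans = 1 ms, Tprop = 5 ms
RTT = 2 * Tprop = 2 * 5 = 10 ms
U = Ttrans / (Ttrans + RTT)
U = 1 / (1 + 10)
U = 1 / 11 = 0.090909
U% = 9.09%

9.09


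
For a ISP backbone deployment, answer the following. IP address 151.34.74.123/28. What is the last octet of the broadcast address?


Given: IP = 151.34.74.123, prefix = /28
Host bits = 32 - 28 = 4
Network last octet = 123 AND mask = 112
Host part size = 2^4 - 1 = 15
Broadcast last octet = 112 OR 15 = 127

127


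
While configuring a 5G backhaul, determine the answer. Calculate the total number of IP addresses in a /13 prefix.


Given: CIDR prefix /13
Host bits = 32 - 13 = 19
Total addresses = 2^19 = 524288

524288


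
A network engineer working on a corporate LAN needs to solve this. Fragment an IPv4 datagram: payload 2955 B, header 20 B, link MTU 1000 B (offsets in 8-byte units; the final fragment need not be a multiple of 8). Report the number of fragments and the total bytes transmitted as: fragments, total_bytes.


Max data per non-final fragment = floor((MTU - header)/8)*8 = floor((1000 - 20)/8)*8 = floor(980/8)*8 = 976 B
Final fragment needs no 8-byte alignment: it can carry up to MTU - header = 980 B
Non-final fragments needed = ceil((payload - 980) / 976) = ceil(1975/976) = ceil(2.0236) = 3
Number of fragments = 3 + 1 = 4
Fragment sizes (data): 3 * 976 B + 27 B (last, 27 <= 980 OK)
Total bytes sent = payload + n_frags * header = 2955 + 4*20 = 2955 + 80 = 3035 B

4, 3035


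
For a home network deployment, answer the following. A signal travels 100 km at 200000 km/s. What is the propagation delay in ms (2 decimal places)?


Given: distance = 100 km, speed = 200000 km/s
Delay = distance / speed = 100 / 200000 seconds
Delay in ms = 100 * 1000 / 200000
Delay = 0.5000 ms
Rounded to 2 dp = 0.50 ms

0.50


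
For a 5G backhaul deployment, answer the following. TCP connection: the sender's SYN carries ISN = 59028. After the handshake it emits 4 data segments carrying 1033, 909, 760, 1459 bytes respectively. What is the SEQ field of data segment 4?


The SYN occupies sequence number ISN = 59028, so the first data byte is ISN + 1 = 59029.
SEQ of data segment i = (ISN + 1) + sum of payload sizes of segments 1..i-1.
Segment 1: SEQ = 59029, payload = 1033 bytes
Segment 2: SEQ = 60062, payload = 909 bytes
Segment 3: SEQ = 60971, payload = 760 bytes
Segment 4: SEQ = 61731, payload = 1459 bytes
SEQ of segment 4 = 59029 + 1033 + 909 + 760 = 61731

61731


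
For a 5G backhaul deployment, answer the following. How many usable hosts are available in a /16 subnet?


Given: subnet mask /16
Host bits = 32 - 16 = 16
Total addresses = 2^16 = 65536
Usable hosts = 65536 - 2 (network + broadcast) = 65534

65534


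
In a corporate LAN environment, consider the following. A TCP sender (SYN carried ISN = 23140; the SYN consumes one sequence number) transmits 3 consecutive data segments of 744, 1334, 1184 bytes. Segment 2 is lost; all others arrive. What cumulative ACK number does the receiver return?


SYN uses sequence number 23140; first data byte = ISN + 1 = 23141.
Segment 1: SEQ = 23141, len = 744 B, covers [23141, 23884]
Segment 2: SEQ = 23885, len = 1334 B, covers [23885, 25218] [LOST]
Segment 3: SEQ = 25219, len = 1184 B, covers [25219, 26402]
In-order data received: bytes [23141, 23884] (segments 1..1).
Segment 2 missing -> gap begins at byte 23885; later segments buffered out of order.
Cumulative ACK = next expected in-order byte = 23141 + 744 = 23885

23885


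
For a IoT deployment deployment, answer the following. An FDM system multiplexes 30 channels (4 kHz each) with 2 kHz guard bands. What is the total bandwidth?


Given: 30 channels, 4 kHz each, guard = 2 kHz
Channel bandwidth = 30 * 4 = 120 kHz
Guard bands = 29 gaps * 2 kHz = 58 kHz
Total = 120 + 58 = 178 kHz

178


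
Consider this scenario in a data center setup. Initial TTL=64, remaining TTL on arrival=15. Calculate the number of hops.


Given: initial TTL = 64, received TTL = 15
Hops = initial TTL - received TTL
Hops = 64 - 15 = 49

49


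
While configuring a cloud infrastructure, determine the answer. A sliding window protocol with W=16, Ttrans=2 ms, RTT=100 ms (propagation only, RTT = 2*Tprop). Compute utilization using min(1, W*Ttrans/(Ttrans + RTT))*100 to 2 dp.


Given: W = 16, Ttrans = 2 ms, RTT = 100 ms (= 2 * Tprop, Tprop = 50 ms)
Cycle time = Ttrans + RTT = 2 + 100 = 102 ms (first packet sent until its ACK returns)
W * Ttrans = 16 * 2 = 32 ms of sending per cycle
W * Ttrans / (Ttrans + RTT) = 32 / 102 = 0.313725
U = min(1, 0.313725) = 0.313725
U% = 31.37%

31.37


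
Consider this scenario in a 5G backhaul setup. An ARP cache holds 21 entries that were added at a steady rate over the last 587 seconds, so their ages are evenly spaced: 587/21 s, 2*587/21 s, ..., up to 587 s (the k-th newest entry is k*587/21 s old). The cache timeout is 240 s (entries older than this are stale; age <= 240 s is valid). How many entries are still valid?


Ages are k * 587/21 s for k = 1..21 (spacing = 27.9524 s).
Entry k is valid iff k * 587/21 <= 240 iff k <= 21 * 240 / 587 = 8.5860
n_valid = floor(8.5860) = 8
(n_stale = 21 - 8 = 13)

8


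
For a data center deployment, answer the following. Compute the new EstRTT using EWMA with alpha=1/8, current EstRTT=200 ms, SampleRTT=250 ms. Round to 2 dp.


Given: EstRTT = 200 ms, SampleRTT = 250 ms, alpha = 1/8
New EstRTT = (1 - alpha) * EstRTT + alpha * SampleRTT
(7/8) * 200 = 175
(1/8) * 250 = 31.25
New EstRTT = 175 + 31.25 = 206.25 ms -> 206.25 ms (2 dp)

206.25


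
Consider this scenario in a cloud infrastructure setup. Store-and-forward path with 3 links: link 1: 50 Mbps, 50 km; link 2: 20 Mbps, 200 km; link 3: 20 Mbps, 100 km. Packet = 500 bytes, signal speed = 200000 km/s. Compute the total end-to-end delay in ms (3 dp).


Packet = 500 bytes = 4000 bits. Store-and-forward: sum (t_trans + t_prop) per link.
Link 1: t_trans = 4000/(50*10^6) s = 0.0800 ms; t_prop = 50/200000 s = 0.2500 ms; subtotal = 0.3300 ms
Link 2: t_trans = 4000/(20*10^6) s = 0.2000 ms; t_prop = 200/200000 s = 1.0000 ms; subtotal = 1.2000 ms
Link 3: t_trans = 4000/(20*10^6) s = 0.2000 ms; t_prop = 100/200000 s = 0.5000 ms; subtotal = 0.7000 ms
End-to-end = 0.3300 + 1.2000 + 0.7000 = 2.2300 ms -> 2.230 ms (3 dp)

2.230


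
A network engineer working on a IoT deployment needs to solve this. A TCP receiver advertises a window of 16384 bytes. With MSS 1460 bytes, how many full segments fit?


Given: RWND = 16384 bytes, MSS = 1460 bytes
Full segments = floor(RWND / MSS)
Full segments = floor(16384 / 1460)
Full segments = floor(11.2219) = 11

11


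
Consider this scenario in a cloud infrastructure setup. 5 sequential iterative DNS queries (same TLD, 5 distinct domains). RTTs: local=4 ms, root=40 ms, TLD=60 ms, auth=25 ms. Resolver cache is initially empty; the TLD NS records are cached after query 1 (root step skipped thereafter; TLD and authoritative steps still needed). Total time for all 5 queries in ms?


Lookup 1 (cold cache): local + root + TLD + auth = 4 + 40 + 60 + 25 = 129 ms
Lookups 2..5 (TLD NS cached -> skip root; new domain -> still ask TLD and auth): local + TLD + auth = 4 + 60 + 25 = 89 ms each
Remaining 4 lookups: 4 * 89 = 356 ms
Total = 129 + 356 = 485 ms

485


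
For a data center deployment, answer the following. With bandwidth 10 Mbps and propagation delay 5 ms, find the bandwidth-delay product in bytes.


Given: bandwidth = 10 Mbps, delay = 5 ms
BDP in bits = 10 * 10^6 * 5 / 1000
BDP in bits = 50000
BDP in bytes = 50000 / 8 = 6250

6250


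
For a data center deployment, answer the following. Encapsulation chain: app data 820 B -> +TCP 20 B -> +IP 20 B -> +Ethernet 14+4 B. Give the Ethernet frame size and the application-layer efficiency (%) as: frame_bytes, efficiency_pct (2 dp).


TCP segment = 820 + 20 = 840 B
IP packet = 840 + 20 = 860 B
Ethernet frame = 860 + 14 + 4 = 878 B
Efficiency = app / frame = 820 / 878 = 0.933941 = 93.3941% -> 93.39% (2 dp)

878, 93.39


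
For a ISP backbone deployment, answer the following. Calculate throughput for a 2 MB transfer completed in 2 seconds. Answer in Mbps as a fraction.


Given: file = 2 MB, time = 2 s
File in Mb = 2 * 8 = 16 Mb
Throughput = 16 / 2 Mbps
Throughput = 8 Mbps

8


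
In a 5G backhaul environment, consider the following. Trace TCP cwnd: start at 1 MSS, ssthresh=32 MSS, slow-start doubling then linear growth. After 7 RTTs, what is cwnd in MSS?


RTT 0: cwnd = 1 MSS (initial)
RTT 1: cwnd = 2 MSS (slow start, doubled)
RTT 2: cwnd = 4 MSS (slow start, doubled)
RTT 3: cwnd = 8 MSS (slow start, doubled)
RTT 4: cwnd = 16 MSS (slow start, doubled)
RTT 5: cwnd = 32 MSS (slow start, doubled)
RTT 6: cwnd = 33 MSS (congestion avoidance, +1)
RTT 7: cwnd = 34 MSS (congestion avoidance, +1)

34


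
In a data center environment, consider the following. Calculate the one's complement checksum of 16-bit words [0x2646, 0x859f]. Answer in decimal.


Given words: [0x2646, 0x859f]
Step 1: Sum all words
Raw sum = 9798 + 34207 = 44005
One's complement = ~44005 & 0xFFFF = 21530

21530


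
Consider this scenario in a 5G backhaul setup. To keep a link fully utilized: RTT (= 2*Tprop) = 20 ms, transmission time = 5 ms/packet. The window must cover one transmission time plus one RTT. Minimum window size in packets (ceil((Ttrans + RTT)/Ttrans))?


Given: Ttrans = 5 ms, RTT = 20 ms (= 2 * Tprop, Tprop = 10 ms)
Time until first ACK returns = Ttrans + RTT = 5 + 20 = 25 ms
Need W * Ttrans >= Ttrans + RTT  ->  W >= (Ttrans + RTT) / Ttrans
(Ttrans + RTT) / Ttrans = 25 / 5 = 5
W_min = ceil(5) = 5

5


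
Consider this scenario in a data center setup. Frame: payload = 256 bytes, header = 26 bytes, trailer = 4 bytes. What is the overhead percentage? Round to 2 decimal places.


Given: payload = 256 B, header = 26 B, trailer = 4 B
Overhead bytes = header + trailer = 26 + 4 = 30
Total frame = payload + overhead = 256 + 30 = 286
Overhead % = 30 / 286 * 100 = 10.4895% -> 10.49% (2 dp)

10.49


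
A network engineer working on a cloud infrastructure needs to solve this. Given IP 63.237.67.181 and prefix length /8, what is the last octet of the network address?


Given: IP = 63.237.67.181, prefix = /8
Subnet mask = 255.0.0.0
Last octet of IP: 181
Last octet of mask: 0
Network last octet = 181 AND 0 = 0

0


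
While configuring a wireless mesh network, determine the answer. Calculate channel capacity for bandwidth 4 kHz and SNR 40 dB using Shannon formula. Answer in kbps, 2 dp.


Given: B = 4 kHz, SNR = 40 dB
SNR linear = 10^(40/10) = 10000
1 + SNR = 10001
log2(10001) = 13.2878566418
C = 4 * 1000 * 13.2878566418 = 53151.4266 bps
C = 53.151427 kbps -> 53.15 kbps (2 dp)

53.15


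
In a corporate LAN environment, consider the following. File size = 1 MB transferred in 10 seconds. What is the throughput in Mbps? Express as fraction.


Given: file = 1 MB, time = 10 s
File in Mb = 1 * 8 = 8 Mb
Throughput = 8 / 10 Mbps
Throughput = 4/5 Mbps

4/5


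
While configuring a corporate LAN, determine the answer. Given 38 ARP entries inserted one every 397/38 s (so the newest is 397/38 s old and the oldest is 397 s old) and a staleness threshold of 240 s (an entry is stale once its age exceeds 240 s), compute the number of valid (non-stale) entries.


Ages are k * 397/38 s for k = 1..38 (spacing = 10.4474 s).
Entry k is valid iff k * 397/38 <= 240 iff k <= 38 * 240 / 397 = 22.9723
n_valid = floor(22.9723) = 22
(n_stale = 38 - 22 = 16)

22


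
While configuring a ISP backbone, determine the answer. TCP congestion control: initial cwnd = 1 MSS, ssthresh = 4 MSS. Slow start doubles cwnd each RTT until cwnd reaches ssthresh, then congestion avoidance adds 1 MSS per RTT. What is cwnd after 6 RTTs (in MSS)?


RTT 0: cwnd = 1 MSS (initial)
RTT 1: cwnd = 2 MSS (slow start, doubled)
RTT 2: cwnd = 4 MSS (slow start, doubled)
RTT 3: cwnd = 5 MSS (congestion avoidance, +1)
RTT 4: cwnd = 6 MSS (congestion avoidance, +1)
RTT 5: cwnd = 7 MSS (congestion avoidance, +1)
RTT 6: cwnd = 8 MSS (congestion avoidance, +1)

8
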